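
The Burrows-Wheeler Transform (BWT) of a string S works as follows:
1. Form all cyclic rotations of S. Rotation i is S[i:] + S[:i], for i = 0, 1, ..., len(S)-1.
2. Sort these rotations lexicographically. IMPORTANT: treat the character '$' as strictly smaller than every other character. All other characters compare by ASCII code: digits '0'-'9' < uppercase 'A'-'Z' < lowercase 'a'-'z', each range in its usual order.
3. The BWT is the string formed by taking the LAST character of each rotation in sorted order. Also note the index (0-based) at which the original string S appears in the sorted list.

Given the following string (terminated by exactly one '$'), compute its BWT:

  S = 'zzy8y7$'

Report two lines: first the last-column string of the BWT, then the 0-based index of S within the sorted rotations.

All 7 rotations (rotation i = S[i:]+S[:i]):
  rot[0] = zzy8y7$
  rot[1] = zy8y7$z
  rot[2] = y8y7$zz
  rot[3] = 8y7$zzy
  rot[4] = y7$zzy8
  rot[5] = 7$zzy8y
  rot[6] = $zzy8y7
Sorted (with $ < everything):
  sorted[0] = $zzy8y7  (last char: '7')
  sorted[1] = 7$zzy8y  (last char: 'y')
  sorted[2] = 8y7$zzy  (last char: 'y')
  sorted[3] = y7$zzy8  (last char: '8')
  sorted[4] = y8y7$zz  (last char: 'z')
  sorted[5] = zy8y7$z  (last char: 'z')
  sorted[6] = zzy8y7$  (last char: '$')
Last column: 7yy8zz$
Original string S is at sorted index 6

Answer: 7yy8zz$
6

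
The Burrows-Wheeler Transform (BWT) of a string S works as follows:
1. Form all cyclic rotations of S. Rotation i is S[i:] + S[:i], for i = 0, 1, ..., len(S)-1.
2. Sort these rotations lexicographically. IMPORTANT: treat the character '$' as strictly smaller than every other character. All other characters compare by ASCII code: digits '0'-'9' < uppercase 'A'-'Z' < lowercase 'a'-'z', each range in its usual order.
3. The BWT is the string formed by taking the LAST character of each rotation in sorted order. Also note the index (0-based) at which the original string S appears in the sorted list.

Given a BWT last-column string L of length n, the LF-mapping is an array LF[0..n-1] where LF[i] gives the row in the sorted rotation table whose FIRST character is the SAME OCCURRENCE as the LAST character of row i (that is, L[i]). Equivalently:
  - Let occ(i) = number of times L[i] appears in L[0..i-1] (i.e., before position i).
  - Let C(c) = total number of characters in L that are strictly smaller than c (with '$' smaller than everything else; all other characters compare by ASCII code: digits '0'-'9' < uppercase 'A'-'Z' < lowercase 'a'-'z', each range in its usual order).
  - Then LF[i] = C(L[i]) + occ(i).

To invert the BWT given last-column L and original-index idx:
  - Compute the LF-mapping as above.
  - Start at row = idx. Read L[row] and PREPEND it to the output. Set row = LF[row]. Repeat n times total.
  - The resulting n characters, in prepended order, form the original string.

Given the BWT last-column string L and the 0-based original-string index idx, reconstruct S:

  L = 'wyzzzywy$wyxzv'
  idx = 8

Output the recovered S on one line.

LF mapping: 2 6 10 11 12 7 3 8 0 4 9 5 13 1
Walk LF starting at row 8, prepending L[row]:
  step 1: row=8, L[8]='$', prepend. Next row=LF[8]=0
  step 2: row=0, L[0]='w', prepend. Next row=LF[0]=2
  step 3: row=2, L[2]='z', prepend. Next row=LF[2]=10
  step 4: row=10, L[10]='y', prepend. Next row=LF[10]=9
  step 5: row=9, L[9]='w', prepend. Next row=LF[9]=4
  step 6: row=4, L[4]='z', prepend. Next row=LF[4]=12
  step 7: row=12, L[12]='z', prepend. Next row=LF[12]=13
  step 8: row=13, L[13]='v', prepend. Next row=LF[13]=1
  step 9: row=1, L[1]='y', prepend. Next row=LF[1]=6
  step 10: row=6, L[6]='w', prepend. Next row=LF[6]=3
  step 11: row=3, L[3]='z', prepend. Next row=LF[3]=11
  step 12: row=11, L[11]='x', prepend. Next row=LF[11]=5
  step 13: row=5, L[5]='y', prepend. Next row=LF[5]=7
  step 14: row=7, L[7]='y', prepend. Next row=LF[7]=8
Reversed output: yyxzwyvzzwyzw$

Answer: yyxzwyvzzwyzw$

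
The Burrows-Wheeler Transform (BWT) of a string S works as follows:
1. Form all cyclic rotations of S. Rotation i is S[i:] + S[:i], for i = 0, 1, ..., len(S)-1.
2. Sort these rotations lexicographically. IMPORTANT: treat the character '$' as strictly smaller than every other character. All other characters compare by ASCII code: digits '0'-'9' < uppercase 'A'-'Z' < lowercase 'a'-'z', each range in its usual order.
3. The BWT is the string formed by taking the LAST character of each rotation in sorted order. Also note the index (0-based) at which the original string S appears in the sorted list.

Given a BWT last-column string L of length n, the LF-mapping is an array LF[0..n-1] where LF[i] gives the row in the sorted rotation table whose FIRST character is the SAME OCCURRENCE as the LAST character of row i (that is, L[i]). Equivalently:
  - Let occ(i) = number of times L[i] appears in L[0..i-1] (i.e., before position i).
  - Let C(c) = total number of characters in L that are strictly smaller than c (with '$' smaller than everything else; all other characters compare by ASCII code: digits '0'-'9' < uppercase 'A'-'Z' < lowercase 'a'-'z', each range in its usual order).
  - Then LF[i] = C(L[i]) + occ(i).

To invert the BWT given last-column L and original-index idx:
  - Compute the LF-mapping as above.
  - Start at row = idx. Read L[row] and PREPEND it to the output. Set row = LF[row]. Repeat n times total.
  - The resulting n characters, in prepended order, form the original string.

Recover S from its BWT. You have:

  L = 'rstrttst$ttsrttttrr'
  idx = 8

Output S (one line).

Answer: strttttrttttrrtssr$

Derivation:
LF mapping: 1 6 9 2 10 11 7 12 0 13 14 8 3 15 16 17 18 4 5
Walk LF starting at row 8, prepending L[row]:
  step 1: row=8, L[8]='$', prepend. Next row=LF[8]=0
  step 2: row=0, L[0]='r', prepend. Next row=LF[0]=1
  step 3: row=1, L[1]='s', prepend. Next row=LF[1]=6
  step 4: row=6, L[6]='s', prepend. Next row=LF[6]=7
  step 5: row=7, L[7]='t', prepend. Next row=LF[7]=12
  step 6: row=12, L[12]='r', prepend. Next row=LF[12]=3
  step 7: row=3, L[3]='r', prepend. Next row=LF[3]=2
  step 8: row=2, L[2]='t', prepend. Next row=LF[2]=9
  step 9: row=9, L[9]='t', prepend. Next row=LF[9]=13
  step 10: row=13, L[13]='t', prepend. Next row=LF[13]=15
  step 11: row=15, L[15]='t', prepend. Next row=LF[15]=17
  step 12: row=17, L[17]='r', prepend. Next row=LF[17]=4
  step 13: row=4, L[4]='t', prepend. Next row=LF[4]=10
  step 14: row=10, L[10]='t', prepend. Next row=LF[10]=14
  step 15: row=14, L[14]='t', prepend. Next row=LF[14]=16
  step 16: row=16, L[16]='t', prepend. Next row=LF[16]=18
  step 17: row=18, L[18]='r', prepend. Next row=LF[18]=5
  step 18: row=5, L[5]='t', prepend. Next row=LF[5]=11
  step 19: row=11, L[11]='s', prepend. Next row=LF[11]=8
Reversed output: strttttrttttrrtssr$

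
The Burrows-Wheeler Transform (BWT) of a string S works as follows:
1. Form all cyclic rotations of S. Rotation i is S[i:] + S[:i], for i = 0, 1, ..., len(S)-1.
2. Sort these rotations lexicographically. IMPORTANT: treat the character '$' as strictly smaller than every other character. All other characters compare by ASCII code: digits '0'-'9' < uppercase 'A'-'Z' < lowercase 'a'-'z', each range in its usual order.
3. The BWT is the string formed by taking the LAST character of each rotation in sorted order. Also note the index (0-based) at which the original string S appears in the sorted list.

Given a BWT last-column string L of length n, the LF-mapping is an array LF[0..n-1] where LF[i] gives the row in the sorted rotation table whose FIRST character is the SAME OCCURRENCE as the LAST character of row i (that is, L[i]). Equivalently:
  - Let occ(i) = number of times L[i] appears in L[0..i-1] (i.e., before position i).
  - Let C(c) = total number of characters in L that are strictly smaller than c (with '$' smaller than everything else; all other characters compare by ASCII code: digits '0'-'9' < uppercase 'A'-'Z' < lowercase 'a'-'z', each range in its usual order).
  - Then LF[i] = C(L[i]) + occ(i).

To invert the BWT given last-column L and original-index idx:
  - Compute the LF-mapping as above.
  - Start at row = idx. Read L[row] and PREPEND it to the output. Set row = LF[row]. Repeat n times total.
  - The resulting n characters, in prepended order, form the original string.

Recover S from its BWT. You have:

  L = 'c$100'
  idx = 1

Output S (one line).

Answer: 010c$

Derivation:
LF mapping: 4 0 3 1 2
Walk LF starting at row 1, prepending L[row]:
  step 1: row=1, L[1]='$', prepend. Next row=LF[1]=0
  step 2: row=0, L[0]='c', prepend. Next row=LF[0]=4
  step 3: row=4, L[4]='0', prepend. Next row=LF[4]=2
  step 4: row=2, L[2]='1', prepend. Next row=LF[2]=3
  step 5: row=3, L[3]='0', prepend. Next row=LF[3]=1
Reversed output: 010c$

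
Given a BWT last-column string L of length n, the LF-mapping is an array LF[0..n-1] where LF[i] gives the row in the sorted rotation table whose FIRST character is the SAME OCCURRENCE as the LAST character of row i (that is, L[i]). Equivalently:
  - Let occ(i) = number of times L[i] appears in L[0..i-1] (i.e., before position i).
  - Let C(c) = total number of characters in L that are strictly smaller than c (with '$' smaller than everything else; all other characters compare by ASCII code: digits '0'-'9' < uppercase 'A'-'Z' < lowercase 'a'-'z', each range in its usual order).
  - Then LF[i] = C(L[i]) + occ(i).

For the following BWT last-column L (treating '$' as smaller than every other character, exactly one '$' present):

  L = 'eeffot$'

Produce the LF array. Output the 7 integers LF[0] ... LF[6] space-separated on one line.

Char counts: '$':1, 'e':2, 'f':2, 'o':1, 't':1
C (first-col start): C('$')=0, C('e')=1, C('f')=3, C('o')=5, C('t')=6
L[0]='e': occ=0, LF[0]=C('e')+0=1+0=1
L[1]='e': occ=1, LF[1]=C('e')+1=1+1=2
L[2]='f': occ=0, LF[2]=C('f')+0=3+0=3
L[3]='f': occ=1, LF[3]=C('f')+1=3+1=4
L[4]='o': occ=0, LF[4]=C('o')+0=5+0=5
L[5]='t': occ=0, LF[5]=C('t')+0=6+0=6
L[6]='$': occ=0, LF[6]=C('$')+0=0+0=0

Answer: 1 2 3 4 5 6 0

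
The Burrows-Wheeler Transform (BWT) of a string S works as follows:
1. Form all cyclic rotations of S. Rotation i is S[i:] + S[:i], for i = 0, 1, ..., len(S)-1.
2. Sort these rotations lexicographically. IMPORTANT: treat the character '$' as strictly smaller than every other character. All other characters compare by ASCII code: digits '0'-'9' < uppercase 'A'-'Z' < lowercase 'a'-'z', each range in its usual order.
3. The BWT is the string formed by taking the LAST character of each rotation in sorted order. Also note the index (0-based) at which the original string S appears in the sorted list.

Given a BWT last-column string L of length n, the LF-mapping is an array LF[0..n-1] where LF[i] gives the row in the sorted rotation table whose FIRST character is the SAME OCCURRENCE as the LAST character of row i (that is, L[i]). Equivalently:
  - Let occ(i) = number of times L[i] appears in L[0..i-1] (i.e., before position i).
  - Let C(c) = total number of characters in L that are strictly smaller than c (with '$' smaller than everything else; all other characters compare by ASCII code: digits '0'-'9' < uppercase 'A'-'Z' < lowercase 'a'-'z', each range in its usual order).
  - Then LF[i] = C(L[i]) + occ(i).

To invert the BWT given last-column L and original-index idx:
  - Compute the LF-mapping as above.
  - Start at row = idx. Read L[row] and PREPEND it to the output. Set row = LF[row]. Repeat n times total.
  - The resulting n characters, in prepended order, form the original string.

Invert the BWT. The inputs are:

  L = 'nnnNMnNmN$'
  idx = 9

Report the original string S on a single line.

LF mapping: 6 7 8 2 1 9 3 5 4 0
Walk LF starting at row 9, prepending L[row]:
  step 1: row=9, L[9]='$', prepend. Next row=LF[9]=0
  step 2: row=0, L[0]='n', prepend. Next row=LF[0]=6
  step 3: row=6, L[6]='N', prepend. Next row=LF[6]=3
  step 4: row=3, L[3]='N', prepend. Next row=LF[3]=2
  step 5: row=2, L[2]='n', prepend. Next row=LF[2]=8
  step 6: row=8, L[8]='N', prepend. Next row=LF[8]=4
  step 7: row=4, L[4]='M', prepend. Next row=LF[4]=1
  step 8: row=1, L[1]='n', prepend. Next row=LF[1]=7
  step 9: row=7, L[7]='m', prepend. Next row=LF[7]=5
  step 10: row=5, L[5]='n', prepend. Next row=LF[5]=9
Reversed output: nmnMNnNNn$

Answer: nmnMNnNNn$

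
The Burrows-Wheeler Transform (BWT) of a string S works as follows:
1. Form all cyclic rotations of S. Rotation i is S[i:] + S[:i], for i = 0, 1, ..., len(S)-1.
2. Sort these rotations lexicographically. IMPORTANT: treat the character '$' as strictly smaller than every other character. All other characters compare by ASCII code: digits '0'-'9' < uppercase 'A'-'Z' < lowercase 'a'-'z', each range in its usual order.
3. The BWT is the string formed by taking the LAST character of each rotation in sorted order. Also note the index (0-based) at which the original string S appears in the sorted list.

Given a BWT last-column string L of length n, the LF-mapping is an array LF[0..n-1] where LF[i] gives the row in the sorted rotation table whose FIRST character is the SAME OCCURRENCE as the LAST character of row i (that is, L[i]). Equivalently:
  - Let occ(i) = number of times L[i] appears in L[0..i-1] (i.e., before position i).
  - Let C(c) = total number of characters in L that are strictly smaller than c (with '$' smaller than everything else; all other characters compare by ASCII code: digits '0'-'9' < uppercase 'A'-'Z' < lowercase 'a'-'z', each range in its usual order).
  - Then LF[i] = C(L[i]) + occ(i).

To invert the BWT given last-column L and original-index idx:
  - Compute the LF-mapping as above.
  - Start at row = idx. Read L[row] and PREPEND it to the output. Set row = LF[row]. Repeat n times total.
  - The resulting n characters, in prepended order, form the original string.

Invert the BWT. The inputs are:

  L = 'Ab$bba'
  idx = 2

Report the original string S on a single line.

Answer: abbbA$

Derivation:
LF mapping: 1 3 0 4 5 2
Walk LF starting at row 2, prepending L[row]:
  step 1: row=2, L[2]='$', prepend. Next row=LF[2]=0
  step 2: row=0, L[0]='A', prepend. Next row=LF[0]=1
  step 3: row=1, L[1]='b', prepend. Next row=LF[1]=3
  step 4: row=3, L[3]='b', prepend. Next row=LF[3]=4
  step 5: row=4, L[4]='b', prepend. Next row=LF[4]=5
  step 6: row=5, L[5]='a', prepend. Next row=LF[5]=2
Reversed output: abbbA$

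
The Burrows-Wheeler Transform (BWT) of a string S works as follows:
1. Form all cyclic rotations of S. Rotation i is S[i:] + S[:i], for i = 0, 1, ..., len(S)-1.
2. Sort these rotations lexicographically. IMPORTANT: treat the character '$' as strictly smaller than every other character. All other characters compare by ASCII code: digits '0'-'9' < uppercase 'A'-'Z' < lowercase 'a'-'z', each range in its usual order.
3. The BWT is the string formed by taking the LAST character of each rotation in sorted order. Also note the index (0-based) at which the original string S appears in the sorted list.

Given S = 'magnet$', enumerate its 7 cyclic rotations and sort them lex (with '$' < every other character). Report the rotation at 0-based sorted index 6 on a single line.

Answer: t$magne

Derivation:
All 7 rotations (rotation i = S[i:]+S[:i]):
  rot[0] = magnet$
  rot[1] = agnet$m
  rot[2] = gnet$ma
  rot[3] = net$mag
  rot[4] = et$magn
  rot[5] = t$magne
  rot[6] = $magnet
Sorted (with $ < everything):
  sorted[0] = $magnet
  sorted[1] = agnet$m
  sorted[2] = et$magn
  sorted[3] = gnet$ma
  sorted[4] = magnet$
  sorted[5] = net$mag
  sorted[6] = t$magne
sorted[6] = t$magne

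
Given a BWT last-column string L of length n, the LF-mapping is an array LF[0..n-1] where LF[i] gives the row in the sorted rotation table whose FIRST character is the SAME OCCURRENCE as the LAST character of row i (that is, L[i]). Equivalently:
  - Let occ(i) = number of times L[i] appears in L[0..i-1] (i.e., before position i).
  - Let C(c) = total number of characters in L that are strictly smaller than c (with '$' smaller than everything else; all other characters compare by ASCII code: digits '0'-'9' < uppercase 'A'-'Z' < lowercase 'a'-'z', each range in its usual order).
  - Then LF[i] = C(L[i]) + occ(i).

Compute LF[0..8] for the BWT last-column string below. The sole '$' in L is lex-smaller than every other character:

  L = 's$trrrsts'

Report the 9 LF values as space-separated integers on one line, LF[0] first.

Char counts: '$':1, 'r':3, 's':3, 't':2
C (first-col start): C('$')=0, C('r')=1, C('s')=4, C('t')=7
L[0]='s': occ=0, LF[0]=C('s')+0=4+0=4
L[1]='$': occ=0, LF[1]=C('$')+0=0+0=0
L[2]='t': occ=0, LF[2]=C('t')+0=7+0=7
L[3]='r': occ=0, LF[3]=C('r')+0=1+0=1
L[4]='r': occ=1, LF[4]=C('r')+1=1+1=2
L[5]='r': occ=2, LF[5]=C('r')+2=1+2=3
L[6]='s': occ=1, LF[6]=C('s')+1=4+1=5
L[7]='t': occ=1, LF[7]=C('t')+1=7+1=8
L[8]='s': occ=2, LF[8]=C('s')+2=4+2=6

Answer: 4 0 7 1 2 3 5 8 6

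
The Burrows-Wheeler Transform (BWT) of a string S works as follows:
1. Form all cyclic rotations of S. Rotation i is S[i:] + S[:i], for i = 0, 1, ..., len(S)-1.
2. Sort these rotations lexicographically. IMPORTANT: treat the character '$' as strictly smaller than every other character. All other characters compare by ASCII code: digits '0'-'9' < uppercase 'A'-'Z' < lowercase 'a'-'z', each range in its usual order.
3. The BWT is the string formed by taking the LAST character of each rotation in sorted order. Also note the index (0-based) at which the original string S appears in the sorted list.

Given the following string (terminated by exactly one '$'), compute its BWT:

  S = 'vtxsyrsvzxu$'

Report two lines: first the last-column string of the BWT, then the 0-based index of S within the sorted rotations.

Answer: uyrxvx$stzsv
6

Derivation:
All 12 rotations (rotation i = S[i:]+S[:i]):
  rot[0] = vtxsyrsvzxu$
  rot[1] = txsyrsvzxu$v
  rot[2] = xsyrsvzxu$vt
  rot[3] = syrsvzxu$vtx
  rot[4] = yrsvzxu$vtxs
  rot[5] = rsvzxu$vtxsy
  rot[6] = svzxu$vtxsyr
  rot[7] = vzxu$vtxsyrs
  rot[8] = zxu$vtxsyrsv
  rot[9] = xu$vtxsyrsvz
  rot[10] = u$vtxsyrsvzx
  rot[11] = $vtxsyrsvzxu
Sorted (with $ < everything):
  sorted[0] = $vtxsyrsvzxu  (last char: 'u')
  sorted[1] = rsvzxu$vtxsy  (last char: 'y')
  sorted[2] = svzxu$vtxsyr  (last char: 'r')
  sorted[3] = syrsvzxu$vtx  (last char: 'x')
  sorted[4] = txsyrsvzxu$v  (last char: 'v')
  sorted[5] = u$vtxsyrsvzx  (last char: 'x')
  sorted[6] = vtxsyrsvzxu$  (last char: '$')
  sorted[7] = vzxu$vtxsyrs  (last char: 's')
  sorted[8] = xsyrsvzxu$vt  (last char: 't')
  sorted[9] = xu$vtxsyrsvz  (last char: 'z')
  sorted[10] = yrsvzxu$vtxs  (last char: 's')
  sorted[11] = zxu$vtxsyrsv  (last char: 'v')
Last column: uyrxvx$stzsv
Original string S is at sorted index 6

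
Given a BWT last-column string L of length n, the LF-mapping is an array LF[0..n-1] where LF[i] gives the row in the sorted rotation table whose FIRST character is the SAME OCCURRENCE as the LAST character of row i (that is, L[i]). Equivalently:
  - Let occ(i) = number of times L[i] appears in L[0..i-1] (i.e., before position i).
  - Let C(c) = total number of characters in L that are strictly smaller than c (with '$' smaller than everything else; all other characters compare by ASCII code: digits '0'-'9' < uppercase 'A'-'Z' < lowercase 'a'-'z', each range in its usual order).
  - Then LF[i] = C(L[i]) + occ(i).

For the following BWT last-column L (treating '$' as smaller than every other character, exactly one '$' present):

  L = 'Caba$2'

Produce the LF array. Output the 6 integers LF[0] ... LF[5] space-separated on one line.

Char counts: '$':1, '2':1, 'C':1, 'a':2, 'b':1
C (first-col start): C('$')=0, C('2')=1, C('C')=2, C('a')=3, C('b')=5
L[0]='C': occ=0, LF[0]=C('C')+0=2+0=2
L[1]='a': occ=0, LF[1]=C('a')+0=3+0=3
L[2]='b': occ=0, LF[2]=C('b')+0=5+0=5
L[3]='a': occ=1, LF[3]=C('a')+1=3+1=4
L[4]='$': occ=0, LF[4]=C('$')+0=0+0=0
L[5]='2': occ=0, LF[5]=C('2')+0=1+0=1

Answer: 2 3 5 4 0 1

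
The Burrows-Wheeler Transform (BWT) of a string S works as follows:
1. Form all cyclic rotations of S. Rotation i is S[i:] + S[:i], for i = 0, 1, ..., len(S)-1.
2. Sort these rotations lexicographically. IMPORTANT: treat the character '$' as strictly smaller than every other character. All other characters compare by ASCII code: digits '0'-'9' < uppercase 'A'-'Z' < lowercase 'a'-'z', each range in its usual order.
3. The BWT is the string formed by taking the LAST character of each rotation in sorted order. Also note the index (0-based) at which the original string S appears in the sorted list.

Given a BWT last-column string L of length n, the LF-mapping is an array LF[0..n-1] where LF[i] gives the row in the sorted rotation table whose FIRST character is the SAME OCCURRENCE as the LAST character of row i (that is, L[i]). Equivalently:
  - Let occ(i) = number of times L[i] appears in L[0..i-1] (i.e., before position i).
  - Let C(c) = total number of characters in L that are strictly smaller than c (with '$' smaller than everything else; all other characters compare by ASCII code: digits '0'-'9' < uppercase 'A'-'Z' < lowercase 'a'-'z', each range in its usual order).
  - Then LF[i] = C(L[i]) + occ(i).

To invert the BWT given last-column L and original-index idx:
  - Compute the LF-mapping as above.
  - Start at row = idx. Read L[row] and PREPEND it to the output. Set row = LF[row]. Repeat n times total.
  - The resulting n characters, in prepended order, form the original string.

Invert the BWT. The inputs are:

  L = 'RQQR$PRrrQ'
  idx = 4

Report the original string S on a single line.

LF mapping: 5 2 3 6 0 1 7 8 9 4
Walk LF starting at row 4, prepending L[row]:
  step 1: row=4, L[4]='$', prepend. Next row=LF[4]=0
  step 2: row=0, L[0]='R', prepend. Next row=LF[0]=5
  step 3: row=5, L[5]='P', prepend. Next row=LF[5]=1
  step 4: row=1, L[1]='Q', prepend. Next row=LF[1]=2
  step 5: row=2, L[2]='Q', prepend. Next row=LF[2]=3
  step 6: row=3, L[3]='R', prepend. Next row=LF[3]=6
  step 7: row=6, L[6]='R', prepend. Next row=LF[6]=7
  step 8: row=7, L[7]='r', prepend. Next row=LF[7]=8
  step 9: row=8, L[8]='r', prepend. Next row=LF[8]=9
  step 10: row=9, L[9]='Q', prepend. Next row=LF[9]=4
Reversed output: QrrRRQQPR$

Answer: QrrRRQQPR$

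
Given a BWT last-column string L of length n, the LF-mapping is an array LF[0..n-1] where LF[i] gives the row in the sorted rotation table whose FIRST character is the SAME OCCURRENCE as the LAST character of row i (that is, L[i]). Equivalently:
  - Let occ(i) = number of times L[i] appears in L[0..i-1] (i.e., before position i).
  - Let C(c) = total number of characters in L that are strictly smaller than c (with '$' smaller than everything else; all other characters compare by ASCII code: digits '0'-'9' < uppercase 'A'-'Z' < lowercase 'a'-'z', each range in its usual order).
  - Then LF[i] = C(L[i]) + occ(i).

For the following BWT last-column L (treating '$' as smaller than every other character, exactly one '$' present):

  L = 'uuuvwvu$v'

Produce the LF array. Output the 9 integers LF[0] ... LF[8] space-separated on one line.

Answer: 1 2 3 5 8 6 4 0 7

Derivation:
Char counts: '$':1, 'u':4, 'v':3, 'w':1
C (first-col start): C('$')=0, C('u')=1, C('v')=5, C('w')=8
L[0]='u': occ=0, LF[0]=C('u')+0=1+0=1
L[1]='u': occ=1, LF[1]=C('u')+1=1+1=2
L[2]='u': occ=2, LF[2]=C('u')+2=1+2=3
L[3]='v': occ=0, LF[3]=C('v')+0=5+0=5
L[4]='w': occ=0, LF[4]=C('w')+0=8+0=8
L[5]='v': occ=1, LF[5]=C('v')+1=5+1=6
L[6]='u': occ=3, LF[6]=C('u')+3=1+3=4
L[7]='$': occ=0, LF[7]=C('$')+0=0+0=0
L[8]='v': occ=2, LF[8]=C('v')+2=5+2=7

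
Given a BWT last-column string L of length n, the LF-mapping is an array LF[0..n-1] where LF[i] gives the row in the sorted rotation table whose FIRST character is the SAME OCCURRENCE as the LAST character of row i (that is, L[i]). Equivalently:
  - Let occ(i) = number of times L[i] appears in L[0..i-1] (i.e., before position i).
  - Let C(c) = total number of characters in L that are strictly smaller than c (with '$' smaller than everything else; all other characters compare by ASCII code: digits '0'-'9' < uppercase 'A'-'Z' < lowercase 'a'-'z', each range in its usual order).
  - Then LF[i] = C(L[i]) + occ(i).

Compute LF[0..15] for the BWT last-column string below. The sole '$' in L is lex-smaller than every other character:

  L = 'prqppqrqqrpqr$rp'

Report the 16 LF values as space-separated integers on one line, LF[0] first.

Char counts: '$':1, 'p':5, 'q':5, 'r':5
C (first-col start): C('$')=0, C('p')=1, C('q')=6, C('r')=11
L[0]='p': occ=0, LF[0]=C('p')+0=1+0=1
L[1]='r': occ=0, LF[1]=C('r')+0=11+0=11
L[2]='q': occ=0, LF[2]=C('q')+0=6+0=6
L[3]='p': occ=1, LF[3]=C('p')+1=1+1=2
L[4]='p': occ=2, LF[4]=C('p')+2=1+2=3
L[5]='q': occ=1, LF[5]=C('q')+1=6+1=7
L[6]='r': occ=1, LF[6]=C('r')+1=11+1=12
L[7]='q': occ=2, LF[7]=C('q')+2=6+2=8
L[8]='q': occ=3, LF[8]=C('q')+3=6+3=9
L[9]='r': occ=2, LF[9]=C('r')+2=11+2=13
L[10]='p': occ=3, LF[10]=C('p')+3=1+3=4
L[11]='q': occ=4, LF[11]=C('q')+4=6+4=10
L[12]='r': occ=3, LF[12]=C('r')+3=11+3=14
L[13]='$': occ=0, LF[13]=C('$')+0=0+0=0
L[14]='r': occ=4, LF[14]=C('r')+4=11+4=15
L[15]='p': occ=4, LF[15]=C('p')+4=1+4=5

Answer: 1 11 6 2 3 7 12 8 9 13 4 10 14 0 15 5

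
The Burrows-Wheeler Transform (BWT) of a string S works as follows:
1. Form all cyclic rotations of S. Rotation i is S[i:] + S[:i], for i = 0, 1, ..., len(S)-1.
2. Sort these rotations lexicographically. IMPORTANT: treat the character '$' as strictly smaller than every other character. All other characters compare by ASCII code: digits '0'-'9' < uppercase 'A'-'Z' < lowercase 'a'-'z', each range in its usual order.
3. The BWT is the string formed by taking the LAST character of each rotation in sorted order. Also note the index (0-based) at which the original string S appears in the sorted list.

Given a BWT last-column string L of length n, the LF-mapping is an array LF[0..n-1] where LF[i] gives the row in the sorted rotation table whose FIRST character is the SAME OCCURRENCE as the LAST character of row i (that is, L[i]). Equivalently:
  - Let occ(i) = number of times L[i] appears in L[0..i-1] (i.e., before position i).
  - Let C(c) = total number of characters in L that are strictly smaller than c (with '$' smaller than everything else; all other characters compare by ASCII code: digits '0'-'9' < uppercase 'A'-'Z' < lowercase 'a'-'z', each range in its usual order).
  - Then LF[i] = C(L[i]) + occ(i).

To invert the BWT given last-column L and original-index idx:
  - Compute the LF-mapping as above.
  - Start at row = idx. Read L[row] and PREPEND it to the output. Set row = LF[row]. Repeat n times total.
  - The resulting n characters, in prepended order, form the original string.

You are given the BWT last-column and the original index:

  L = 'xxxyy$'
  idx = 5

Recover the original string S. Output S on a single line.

LF mapping: 1 2 3 4 5 0
Walk LF starting at row 5, prepending L[row]:
  step 1: row=5, L[5]='$', prepend. Next row=LF[5]=0
  step 2: row=0, L[0]='x', prepend. Next row=LF[0]=1
  step 3: row=1, L[1]='x', prepend. Next row=LF[1]=2
  step 4: row=2, L[2]='x', prepend. Next row=LF[2]=3
  step 5: row=3, L[3]='y', prepend. Next row=LF[3]=4
  step 6: row=4, L[4]='y', prepend. Next row=LF[4]=5
Reversed output: yyxxx$

Answer: yyxxx$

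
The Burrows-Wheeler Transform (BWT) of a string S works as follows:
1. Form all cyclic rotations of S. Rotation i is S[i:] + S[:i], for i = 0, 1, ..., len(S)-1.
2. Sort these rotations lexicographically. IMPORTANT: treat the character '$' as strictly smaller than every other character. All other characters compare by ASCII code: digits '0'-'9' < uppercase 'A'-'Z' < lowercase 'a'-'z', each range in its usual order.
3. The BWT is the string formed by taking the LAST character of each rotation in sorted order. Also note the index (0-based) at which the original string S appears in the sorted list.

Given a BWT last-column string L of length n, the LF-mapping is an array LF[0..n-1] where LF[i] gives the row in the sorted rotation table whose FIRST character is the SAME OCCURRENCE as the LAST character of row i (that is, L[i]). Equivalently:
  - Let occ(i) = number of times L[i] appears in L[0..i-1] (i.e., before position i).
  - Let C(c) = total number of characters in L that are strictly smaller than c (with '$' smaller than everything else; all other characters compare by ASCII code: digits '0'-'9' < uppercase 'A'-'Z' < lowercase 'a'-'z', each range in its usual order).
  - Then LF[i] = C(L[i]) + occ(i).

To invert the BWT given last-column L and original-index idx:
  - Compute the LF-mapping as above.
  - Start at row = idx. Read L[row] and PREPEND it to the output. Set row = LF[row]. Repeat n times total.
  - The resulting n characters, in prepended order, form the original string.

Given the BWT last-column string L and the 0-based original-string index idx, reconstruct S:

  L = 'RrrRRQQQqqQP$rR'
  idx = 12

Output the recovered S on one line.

Answer: rPqRrrQQqRQRQR$

Derivation:
LF mapping: 6 12 13 7 8 2 3 4 10 11 5 1 0 14 9
Walk LF starting at row 12, prepending L[row]:
  step 1: row=12, L[12]='$', prepend. Next row=LF[12]=0
  step 2: row=0, L[0]='R', prepend. Next row=LF[0]=6
  step 3: row=6, L[6]='Q', prepend. Next row=LF[6]=3
  step 4: row=3, L[3]='R', prepend. Next row=LF[3]=7
  step 5: row=7, L[7]='Q', prepend. Next row=LF[7]=4
  step 6: row=4, L[4]='R', prepend. Next row=LF[4]=8
  step 7: row=8, L[8]='q', prepend. Next row=LF[8]=10
  step 8: row=10, L[10]='Q', prepend. Next row=LF[10]=5
  step 9: row=5, L[5]='Q', prepend. Next row=LF[5]=2
  step 10: row=2, L[2]='r', prepend. Next row=LF[2]=13
  step 11: row=13, L[13]='r', prepend. Next row=LF[13]=14
  step 12: row=14, L[14]='R', prepend. Next row=LF[14]=9
  step 13: row=9, L[9]='q', prepend. Next row=LF[9]=11
  step 14: row=11, L[11]='P', prepend. Next row=LF[11]=1
  step 15: row=1, L[1]='r', prepend. Next row=LF[1]=12
Reversed output: rPqRrrQQqRQRQR$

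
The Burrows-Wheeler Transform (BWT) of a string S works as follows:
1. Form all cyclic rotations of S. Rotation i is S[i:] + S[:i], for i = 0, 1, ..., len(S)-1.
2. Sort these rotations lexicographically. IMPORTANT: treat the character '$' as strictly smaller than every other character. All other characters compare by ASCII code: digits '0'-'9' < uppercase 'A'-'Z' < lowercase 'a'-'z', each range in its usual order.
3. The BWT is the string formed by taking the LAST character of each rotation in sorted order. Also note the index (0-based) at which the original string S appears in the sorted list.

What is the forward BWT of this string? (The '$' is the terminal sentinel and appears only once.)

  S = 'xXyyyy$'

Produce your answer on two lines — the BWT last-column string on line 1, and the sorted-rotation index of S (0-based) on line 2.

All 7 rotations (rotation i = S[i:]+S[:i]):
  rot[0] = xXyyyy$
  rot[1] = Xyyyy$x
  rot[2] = yyyy$xX
  rot[3] = yyy$xXy
  rot[4] = yy$xXyy
  rot[5] = y$xXyyy
  rot[6] = $xXyyyy
Sorted (with $ < everything):
  sorted[0] = $xXyyyy  (last char: 'y')
  sorted[1] = Xyyyy$x  (last char: 'x')
  sorted[2] = xXyyyy$  (last char: '$')
  sorted[3] = y$xXyyy  (last char: 'y')
  sorted[4] = yy$xXyy  (last char: 'y')
  sorted[5] = yyy$xXy  (last char: 'y')
  sorted[6] = yyyy$xX  (last char: 'X')
Last column: yx$yyyX
Original string S is at sorted index 2

Answer: yx$yyyX
2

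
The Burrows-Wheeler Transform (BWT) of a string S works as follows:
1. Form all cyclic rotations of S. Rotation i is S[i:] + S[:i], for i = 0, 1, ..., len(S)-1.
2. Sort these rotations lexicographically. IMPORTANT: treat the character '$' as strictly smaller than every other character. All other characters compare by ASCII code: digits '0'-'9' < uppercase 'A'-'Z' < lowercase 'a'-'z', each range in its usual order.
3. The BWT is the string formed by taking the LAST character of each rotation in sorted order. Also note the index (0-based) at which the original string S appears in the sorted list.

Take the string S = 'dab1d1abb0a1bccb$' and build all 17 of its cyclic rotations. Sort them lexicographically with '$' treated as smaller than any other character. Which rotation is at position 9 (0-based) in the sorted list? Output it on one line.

Answer: b0a1bccb$dab1d1ab

Derivation:
All 17 rotations (rotation i = S[i:]+S[:i]):
  rot[0] = dab1d1abb0a1bccb$
  rot[1] = ab1d1abb0a1bccb$d
  rot[2] = b1d1abb0a1bccb$da
  rot[3] = 1d1abb0a1bccb$dab
  rot[4] = d1abb0a1bccb$dab1
  rot[5] = 1abb0a1bccb$dab1d
  rot[6] = abb0a1bccb$dab1d1
  rot[7] = bb0a1bccb$dab1d1a
  rot[8] = b0a1bccb$dab1d1ab
  rot[9] = 0a1bccb$dab1d1abb
  rot[10] = a1bccb$dab1d1abb0
  rot[11] = 1bccb$dab1d1abb0a
  rot[12] = bccb$dab1d1abb0a1
  rot[13] = ccb$dab1d1abb0a1b
  rot[14] = cb$dab1d1abb0a1bc
  rot[15] = b$dab1d1abb0a1bcc
  rot[16] = $dab1d1abb0a1bccb
Sorted (with $ < everything):
  sorted[0] = $dab1d1abb0a1bccb
  sorted[1] = 0a1bccb$dab1d1abb
  sorted[2] = 1abb0a1bccb$dab1d
  sorted[3] = 1bccb$dab1d1abb0a
  sorted[4] = 1d1abb0a1bccb$dab
  sorted[5] = a1bccb$dab1d1abb0
  sorted[6] = ab1d1abb0a1bccb$d
  sorted[7] = abb0a1bccb$dab1d1
  sorted[8] = b$dab1d1abb0a1bcc
  sorted[9] = b0a1bccb$dab1d1ab
  sorted[10] = b1d1abb0a1bccb$da
  sorted[11] = bb0a1bccb$dab1d1a
  sorted[12] = bccb$dab1d1abb0a1
  sorted[13] = cb$dab1d1abb0a1bc
  sorted[14] = ccb$dab1d1abb0a1b
  sorted[15] = d1abb0a1bccb$dab1
  sorted[16] = dab1d1abb0a1bccb$
sorted[9] = b0a1bccb$dab1d1ab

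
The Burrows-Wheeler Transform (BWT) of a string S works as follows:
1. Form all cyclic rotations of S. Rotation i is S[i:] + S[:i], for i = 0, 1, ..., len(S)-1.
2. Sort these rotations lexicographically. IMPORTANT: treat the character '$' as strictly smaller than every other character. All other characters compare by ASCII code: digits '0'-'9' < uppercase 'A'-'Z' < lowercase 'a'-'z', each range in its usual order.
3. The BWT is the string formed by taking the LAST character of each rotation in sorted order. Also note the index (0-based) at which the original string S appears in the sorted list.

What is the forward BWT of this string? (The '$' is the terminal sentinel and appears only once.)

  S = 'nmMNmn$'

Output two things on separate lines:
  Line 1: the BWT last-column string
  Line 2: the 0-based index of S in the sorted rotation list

Answer: nmMnNm$
6

Derivation:
All 7 rotations (rotation i = S[i:]+S[:i]):
  rot[0] = nmMNmn$
  rot[1] = mMNmn$n
  rot[2] = MNmn$nm
  rot[3] = Nmn$nmM
  rot[4] = mn$nmMN
  rot[5] = n$nmMNm
  rot[6] = $nmMNmn
Sorted (with $ < everything):
  sorted[0] = $nmMNmn  (last char: 'n')
  sorted[1] = MNmn$nm  (last char: 'm')
  sorted[2] = Nmn$nmM  (last char: 'M')
  sorted[3] = mMNmn$n  (last char: 'n')
  sorted[4] = mn$nmMN  (last char: 'N')
  sorted[5] = n$nmMNm  (last char: 'm')
  sorted[6] = nmMNmn$  (last char: '$')
Last column: nmMnNm$
Original string S is at sorted index 6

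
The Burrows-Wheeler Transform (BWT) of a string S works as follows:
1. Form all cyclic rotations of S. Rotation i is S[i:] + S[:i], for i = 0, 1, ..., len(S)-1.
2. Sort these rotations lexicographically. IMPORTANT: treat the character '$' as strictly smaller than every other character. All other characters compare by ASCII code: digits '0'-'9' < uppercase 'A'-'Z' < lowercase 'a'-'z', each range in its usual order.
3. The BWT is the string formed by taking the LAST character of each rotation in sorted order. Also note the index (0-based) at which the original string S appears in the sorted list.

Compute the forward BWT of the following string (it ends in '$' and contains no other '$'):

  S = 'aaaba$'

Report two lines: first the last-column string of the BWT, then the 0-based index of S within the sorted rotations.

All 6 rotations (rotation i = S[i:]+S[:i]):
  rot[0] = aaaba$
  rot[1] = aaba$a
  rot[2] = aba$aa
  rot[3] = ba$aaa
  rot[4] = a$aaab
  rot[5] = $aaaba
Sorted (with $ < everything):
  sorted[0] = $aaaba  (last char: 'a')
  sorted[1] = a$aaab  (last char: 'b')
  sorted[2] = aaaba$  (last char: '$')
  sorted[3] = aaba$a  (last char: 'a')
  sorted[4] = aba$aa  (last char: 'a')
  sorted[5] = ba$aaa  (last char: 'a')
Last column: ab$aaa
Original string S is at sorted index 2

Answer: ab$aaa
2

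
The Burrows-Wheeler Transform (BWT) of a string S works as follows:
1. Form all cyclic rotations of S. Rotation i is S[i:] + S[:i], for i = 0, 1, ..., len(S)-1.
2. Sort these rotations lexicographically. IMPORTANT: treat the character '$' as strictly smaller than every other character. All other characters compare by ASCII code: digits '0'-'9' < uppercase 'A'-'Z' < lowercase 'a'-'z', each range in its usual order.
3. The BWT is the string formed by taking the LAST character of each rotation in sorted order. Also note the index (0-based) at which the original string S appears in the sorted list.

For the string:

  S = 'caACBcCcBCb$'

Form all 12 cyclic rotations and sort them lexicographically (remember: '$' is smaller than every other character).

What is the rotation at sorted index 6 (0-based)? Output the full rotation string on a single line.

Answer: CcBCb$caACBc

Derivation:
All 12 rotations (rotation i = S[i:]+S[:i]):
  rot[0] = caACBcCcBCb$
  rot[1] = aACBcCcBCb$c
  rot[2] = ACBcCcBCb$ca
  rot[3] = CBcCcBCb$caA
  rot[4] = BcCcBCb$caAC
  rot[5] = cCcBCb$caACB
  rot[6] = CcBCb$caACBc
  rot[7] = cBCb$caACBcC
  rot[8] = BCb$caACBcCc
  rot[9] = Cb$caACBcCcB
  rot[10] = b$caACBcCcBC
  rot[11] = $caACBcCcBCb
Sorted (with $ < everything):
  sorted[0] = $caACBcCcBCb
  sorted[1] = ACBcCcBCb$ca
  sorted[2] = BCb$caACBcCc
  sorted[3] = BcCcBCb$caAC
  sorted[4] = CBcCcBCb$caA
  sorted[5] = Cb$caACBcCcB
  sorted[6] = CcBCb$caACBc
  sorted[7] = aACBcCcBCb$c
  sorted[8] = b$caACBcCcBC
  sorted[9] = cBCb$caACBcC
  sorted[10] = cCcBCb$caACB
  sorted[11] = caACBcCcBCb$
sorted[6] = CcBCb$caACBc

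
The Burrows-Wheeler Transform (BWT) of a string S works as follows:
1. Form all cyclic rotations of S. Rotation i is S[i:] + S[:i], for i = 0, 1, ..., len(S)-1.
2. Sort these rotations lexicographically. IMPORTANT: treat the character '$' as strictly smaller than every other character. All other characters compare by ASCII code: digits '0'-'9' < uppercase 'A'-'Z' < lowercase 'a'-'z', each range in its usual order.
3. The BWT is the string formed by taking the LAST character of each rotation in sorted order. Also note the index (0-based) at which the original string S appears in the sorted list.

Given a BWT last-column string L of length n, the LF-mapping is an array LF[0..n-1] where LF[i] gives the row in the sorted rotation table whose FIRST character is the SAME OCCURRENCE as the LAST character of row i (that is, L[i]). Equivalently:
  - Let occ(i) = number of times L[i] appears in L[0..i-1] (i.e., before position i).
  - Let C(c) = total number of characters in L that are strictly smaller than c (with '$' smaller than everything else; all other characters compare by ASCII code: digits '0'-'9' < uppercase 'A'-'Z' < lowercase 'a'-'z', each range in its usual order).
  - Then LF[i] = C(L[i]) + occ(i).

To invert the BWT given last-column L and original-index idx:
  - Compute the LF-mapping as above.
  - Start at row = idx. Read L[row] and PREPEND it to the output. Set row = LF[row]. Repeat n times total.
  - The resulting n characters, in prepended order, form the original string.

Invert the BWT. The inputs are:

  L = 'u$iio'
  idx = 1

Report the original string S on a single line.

LF mapping: 4 0 1 2 3
Walk LF starting at row 1, prepending L[row]:
  step 1: row=1, L[1]='$', prepend. Next row=LF[1]=0
  step 2: row=0, L[0]='u', prepend. Next row=LF[0]=4
  step 3: row=4, L[4]='o', prepend. Next row=LF[4]=3
  step 4: row=3, L[3]='i', prepend. Next row=LF[3]=2
  step 5: row=2, L[2]='i', prepend. Next row=LF[2]=1
Reversed output: iiou$

Answer: iiou$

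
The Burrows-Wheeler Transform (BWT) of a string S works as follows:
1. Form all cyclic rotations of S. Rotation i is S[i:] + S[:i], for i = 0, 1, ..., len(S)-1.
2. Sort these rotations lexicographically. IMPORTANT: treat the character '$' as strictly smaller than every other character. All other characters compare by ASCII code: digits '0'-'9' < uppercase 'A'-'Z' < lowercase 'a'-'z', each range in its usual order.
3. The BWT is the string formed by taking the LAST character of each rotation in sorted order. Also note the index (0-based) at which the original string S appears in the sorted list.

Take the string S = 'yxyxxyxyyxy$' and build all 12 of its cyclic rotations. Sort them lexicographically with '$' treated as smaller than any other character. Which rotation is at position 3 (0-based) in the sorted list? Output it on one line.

Answer: xyxxyxyyxy$y

Derivation:
All 12 rotations (rotation i = S[i:]+S[:i]):
  rot[0] = yxyxxyxyyxy$
  rot[1] = xyxxyxyyxy$y
  rot[2] = yxxyxyyxy$yx
  rot[3] = xxyxyyxy$yxy
  rot[4] = xyxyyxy$yxyx
  rot[5] = yxyyxy$yxyxx
  rot[6] = xyyxy$yxyxxy
  rot[7] = yyxy$yxyxxyx
  rot[8] = yxy$yxyxxyxy
  rot[9] = xy$yxyxxyxyy
  rot[10] = y$yxyxxyxyyx
  rot[11] = $yxyxxyxyyxy
Sorted (with $ < everything):
  sorted[0] = $yxyxxyxyyxy
  sorted[1] = xxyxyyxy$yxy
  sorted[2] = xy$yxyxxyxyy
  sorted[3] = xyxxyxyyxy$y
  sorted[4] = xyxyyxy$yxyx
  sorted[5] = xyyxy$yxyxxy
  sorted[6] = y$yxyxxyxyyx
  sorted[7] = yxxyxyyxy$yx
  sorted[8] = yxy$yxyxxyxy
  sorted[9] = yxyxxyxyyxy$
  sorted[10] = yxyyxy$yxyxx
  sorted[11] = yyxy$yxyxxyx
sorted[3] = xyxxyxyyxy$y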